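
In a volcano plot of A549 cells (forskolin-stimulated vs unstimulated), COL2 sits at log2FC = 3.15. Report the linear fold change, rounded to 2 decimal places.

8.88

Fold change = 2^(3.15) = 8.877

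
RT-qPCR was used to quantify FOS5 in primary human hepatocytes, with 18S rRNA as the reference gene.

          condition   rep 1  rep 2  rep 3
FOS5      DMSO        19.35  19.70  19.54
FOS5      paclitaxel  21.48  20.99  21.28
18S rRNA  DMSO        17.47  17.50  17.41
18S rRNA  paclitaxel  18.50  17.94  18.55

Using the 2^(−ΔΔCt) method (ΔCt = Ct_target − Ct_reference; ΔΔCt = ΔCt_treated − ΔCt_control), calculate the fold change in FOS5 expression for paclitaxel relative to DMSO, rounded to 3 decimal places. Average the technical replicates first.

Mean Ct: FOS5 DMSO 19.530; FOS5 paclitaxel 21.250; 18S rRNA DMSO 17.460; 18S rRNA paclitaxel 18.330
ΔCt(DMSO) = 19.530 − 17.460 = 2.070
ΔCt(paclitaxel) = 21.250 − 18.330 = 2.920
ΔΔCt = 2.920 − 2.070 = 0.850
Fold change = 2^(−0.850) = 0.5548

0.555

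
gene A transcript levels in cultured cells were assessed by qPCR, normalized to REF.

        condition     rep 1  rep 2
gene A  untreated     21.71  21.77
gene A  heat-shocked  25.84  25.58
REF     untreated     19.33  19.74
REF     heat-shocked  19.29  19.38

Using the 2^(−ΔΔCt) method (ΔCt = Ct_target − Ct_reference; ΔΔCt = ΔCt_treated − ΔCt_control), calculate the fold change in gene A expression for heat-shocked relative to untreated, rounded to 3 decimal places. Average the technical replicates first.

Mean Ct: gene A untreated 21.740; gene A heat-shocked 25.710; REF untreated 19.535; REF heat-shocked 19.335
ΔCt(untreated) = 21.740 − 19.535 = 2.205
ΔCt(heat-shocked) = 25.710 − 19.335 = 6.375
ΔΔCt = 6.375 − 2.205 = 4.170
Fold change = 2^(−4.170) = 0.0556

0.056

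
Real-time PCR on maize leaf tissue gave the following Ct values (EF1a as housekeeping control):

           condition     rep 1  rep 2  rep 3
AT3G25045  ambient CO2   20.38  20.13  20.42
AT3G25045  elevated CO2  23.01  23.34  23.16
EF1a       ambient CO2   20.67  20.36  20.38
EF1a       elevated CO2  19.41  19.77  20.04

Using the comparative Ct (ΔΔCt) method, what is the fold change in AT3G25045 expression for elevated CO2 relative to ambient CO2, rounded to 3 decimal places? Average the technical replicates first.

0.083

Mean Ct: AT3G25045 ambient CO2 20.310; AT3G25045 elevated CO2 23.170; EF1a ambient CO2 20.470; EF1a elevated CO2 19.740
ΔCt(ambient CO2) = 20.310 − 20.470 = -0.160
ΔCt(elevated CO2) = 23.170 − 19.740 = 3.430
ΔΔCt = 3.430 − (-0.160) = 3.590
Fold change = 2^(−3.590) = 0.0830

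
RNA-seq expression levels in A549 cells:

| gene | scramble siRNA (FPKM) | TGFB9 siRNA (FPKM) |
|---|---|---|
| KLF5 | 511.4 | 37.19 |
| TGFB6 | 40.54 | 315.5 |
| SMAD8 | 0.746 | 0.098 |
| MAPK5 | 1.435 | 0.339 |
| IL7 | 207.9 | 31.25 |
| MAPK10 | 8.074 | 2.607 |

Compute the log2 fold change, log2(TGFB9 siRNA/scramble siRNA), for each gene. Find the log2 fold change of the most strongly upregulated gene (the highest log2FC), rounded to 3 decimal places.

2.960

log2(37.19/511.4) = -3.781  (KLF5)
log2(315.5/40.54) = 2.960  (TGFB6)
log2(0.098/0.746) = -2.928  (SMAD8)
log2(0.339/1.435) = -2.082  (MAPK5)
log2(31.25/207.9) = -2.734  (IL7)
log2(2.607/8.074) = -1.631  (MAPK10)
TGFB6 is most strongly upregulated.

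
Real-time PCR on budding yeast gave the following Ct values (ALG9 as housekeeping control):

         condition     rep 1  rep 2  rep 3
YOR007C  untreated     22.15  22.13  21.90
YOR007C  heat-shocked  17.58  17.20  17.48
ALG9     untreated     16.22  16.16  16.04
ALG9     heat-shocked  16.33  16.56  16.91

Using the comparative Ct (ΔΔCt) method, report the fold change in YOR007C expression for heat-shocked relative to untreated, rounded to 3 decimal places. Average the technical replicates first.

34.297

Mean Ct: YOR007C untreated 22.060; YOR007C heat-shocked 17.420; ALG9 untreated 16.140; ALG9 heat-shocked 16.600
ΔCt(untreated) = 22.060 − 16.140 = 5.920
ΔCt(heat-shocked) = 17.420 − 16.600 = 0.820
ΔΔCt = 0.820 − 5.920 = -5.100
Fold change = 2^(−(-5.100)) = 2^5.100 = 34.2968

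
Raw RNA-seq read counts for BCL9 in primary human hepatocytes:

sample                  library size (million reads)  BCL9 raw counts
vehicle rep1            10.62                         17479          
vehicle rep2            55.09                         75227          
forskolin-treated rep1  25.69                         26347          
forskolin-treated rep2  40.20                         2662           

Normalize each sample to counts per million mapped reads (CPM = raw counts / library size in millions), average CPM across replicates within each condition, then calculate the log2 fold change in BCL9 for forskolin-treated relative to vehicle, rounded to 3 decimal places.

CPM(vehicle rep1) = 17479 / 10.62 = 1645.8569
CPM(vehicle rep2) = 75227 / 55.09 = 1365.5291
CPM(forskolin-treated rep1) = 26347 / 25.69 = 1025.5742
CPM(forskolin-treated rep2) = 2662 / 40.20 = 66.2189
mean CPM(vehicle) = 1505.6930; mean CPM(forskolin-treated) = 545.8965
Fold change = 545.8965 / 1505.6930 = 0.36256
log2(0.36256) = -1.4637

-1.464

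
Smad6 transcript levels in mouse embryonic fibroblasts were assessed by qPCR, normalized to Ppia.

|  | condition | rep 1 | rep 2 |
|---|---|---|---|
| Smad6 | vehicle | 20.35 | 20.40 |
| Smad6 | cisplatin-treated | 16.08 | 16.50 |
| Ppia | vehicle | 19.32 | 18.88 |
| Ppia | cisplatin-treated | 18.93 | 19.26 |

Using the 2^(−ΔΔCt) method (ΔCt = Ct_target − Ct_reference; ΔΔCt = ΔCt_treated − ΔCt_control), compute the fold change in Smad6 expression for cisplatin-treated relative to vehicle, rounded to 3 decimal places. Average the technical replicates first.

Mean Ct: Smad6 vehicle 20.375; Smad6 cisplatin-treated 16.290; Ppia vehicle 19.100; Ppia cisplatin-treated 19.095
ΔCt(vehicle) = 20.375 − 19.100 = 1.275
ΔCt(cisplatin-treated) = 16.290 − 19.095 = -2.805
ΔΔCt = -2.805 − 1.275 = -4.080
Fold change = 2^(−(-4.080)) = 2^4.080 = 16.9123

16.912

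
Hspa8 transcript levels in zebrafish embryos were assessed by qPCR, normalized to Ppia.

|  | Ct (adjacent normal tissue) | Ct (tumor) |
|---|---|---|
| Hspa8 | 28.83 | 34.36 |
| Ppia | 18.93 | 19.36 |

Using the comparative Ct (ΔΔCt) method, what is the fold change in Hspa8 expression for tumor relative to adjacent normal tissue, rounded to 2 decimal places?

ΔCt(adjacent normal tissue) = 28.830 − 18.930 = 9.900
ΔCt(tumor) = 34.360 − 19.360 = 15.000
ΔΔCt = 15.000 − 9.900 = 5.100
Fold change = 2^(−5.100) = 0.029

0.03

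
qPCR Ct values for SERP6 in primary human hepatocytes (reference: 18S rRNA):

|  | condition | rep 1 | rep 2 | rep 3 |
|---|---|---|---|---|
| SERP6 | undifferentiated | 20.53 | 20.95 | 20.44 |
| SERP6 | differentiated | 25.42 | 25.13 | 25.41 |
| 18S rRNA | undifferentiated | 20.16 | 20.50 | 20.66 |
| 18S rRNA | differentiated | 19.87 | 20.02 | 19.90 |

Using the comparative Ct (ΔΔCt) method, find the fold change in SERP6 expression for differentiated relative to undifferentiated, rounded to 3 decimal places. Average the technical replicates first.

0.027

Mean Ct: SERP6 undifferentiated 20.640; SERP6 differentiated 25.320; 18S rRNA undifferentiated 20.440; 18S rRNA differentiated 19.930
ΔCt(undifferentiated) = 20.640 − 20.440 = 0.200
ΔCt(differentiated) = 25.320 − 19.930 = 5.390
ΔΔCt = 5.390 − 0.200 = 5.190
Fold change = 2^(−5.190) = 0.0274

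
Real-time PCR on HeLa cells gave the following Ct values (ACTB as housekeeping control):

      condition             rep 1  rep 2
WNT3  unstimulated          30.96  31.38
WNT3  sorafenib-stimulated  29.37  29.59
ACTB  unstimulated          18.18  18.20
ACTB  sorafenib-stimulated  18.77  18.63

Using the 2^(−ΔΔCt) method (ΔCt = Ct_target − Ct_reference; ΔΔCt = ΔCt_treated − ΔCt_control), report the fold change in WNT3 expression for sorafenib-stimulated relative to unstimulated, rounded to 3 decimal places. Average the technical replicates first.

Mean Ct: WNT3 unstimulated 31.170; WNT3 sorafenib-stimulated 29.480; ACTB unstimulated 18.190; ACTB sorafenib-stimulated 18.700
ΔCt(unstimulated) = 31.170 − 18.190 = 12.980
ΔCt(sorafenib-stimulated) = 29.480 − 18.700 = 10.780
ΔΔCt = 10.780 − 12.980 = -2.200
Fold change = 2^(−(-2.200)) = 2^2.200 = 4.5948

4.595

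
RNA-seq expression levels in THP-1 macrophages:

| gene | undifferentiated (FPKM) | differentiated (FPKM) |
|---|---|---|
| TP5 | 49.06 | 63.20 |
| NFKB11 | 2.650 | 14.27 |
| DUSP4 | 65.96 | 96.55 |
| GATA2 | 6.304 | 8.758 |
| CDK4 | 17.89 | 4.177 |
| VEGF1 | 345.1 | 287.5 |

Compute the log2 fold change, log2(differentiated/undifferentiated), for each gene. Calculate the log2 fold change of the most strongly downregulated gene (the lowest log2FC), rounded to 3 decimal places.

log2(63.20/49.06) = 0.365  (TP5)
log2(14.27/2.650) = 2.429  (NFKB11)
log2(96.55/65.96) = 0.550  (DUSP4)
log2(8.758/6.304) = 0.474  (GATA2)
log2(4.177/17.89) = -2.099  (CDK4)
log2(287.5/345.1) = -0.263  (VEGF1)
CDK4 is most strongly downregulated.

-2.099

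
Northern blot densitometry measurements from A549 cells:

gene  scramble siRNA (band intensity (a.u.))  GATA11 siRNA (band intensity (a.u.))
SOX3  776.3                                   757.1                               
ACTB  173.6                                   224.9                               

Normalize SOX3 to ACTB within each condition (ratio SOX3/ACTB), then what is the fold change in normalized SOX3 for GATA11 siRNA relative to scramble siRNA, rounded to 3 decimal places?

SOX3/ACTB (scramble siRNA) = 776.3 / 173.6 = 4.4718
SOX3/ACTB (GATA11 siRNA) = 757.1 / 224.9 = 3.3664
Fold change = 3.3664 / 4.4718 = 0.7528

0.753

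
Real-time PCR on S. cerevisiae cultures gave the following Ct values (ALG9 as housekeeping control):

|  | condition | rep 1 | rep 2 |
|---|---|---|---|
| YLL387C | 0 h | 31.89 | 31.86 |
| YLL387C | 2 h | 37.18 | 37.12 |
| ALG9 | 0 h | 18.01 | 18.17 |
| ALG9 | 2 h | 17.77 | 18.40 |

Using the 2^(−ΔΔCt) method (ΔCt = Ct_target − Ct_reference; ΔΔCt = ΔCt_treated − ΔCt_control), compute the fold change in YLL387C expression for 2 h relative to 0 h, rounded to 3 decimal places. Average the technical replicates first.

0.026

Mean Ct: YLL387C 0 h 31.875; YLL387C 2 h 37.150; ALG9 0 h 18.090; ALG9 2 h 18.085
ΔCt(0 h) = 31.875 − 18.090 = 13.785
ΔCt(2 h) = 37.150 − 18.085 = 19.065
ΔΔCt = 19.065 − 13.785 = 5.280
Fold change = 2^(−5.280) = 0.0257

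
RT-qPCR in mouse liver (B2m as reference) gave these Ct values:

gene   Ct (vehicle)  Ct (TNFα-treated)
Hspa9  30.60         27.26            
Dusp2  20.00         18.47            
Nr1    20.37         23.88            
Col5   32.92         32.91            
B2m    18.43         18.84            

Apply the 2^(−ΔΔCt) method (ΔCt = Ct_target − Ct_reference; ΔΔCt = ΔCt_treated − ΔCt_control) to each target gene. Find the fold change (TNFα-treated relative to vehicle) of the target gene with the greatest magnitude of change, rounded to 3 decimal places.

Hspa9: ΔΔCt = (27.26−18.84) − (30.60−18.43) = 8.42 − 12.17 = -3.75; fold change = 2^3.75 = 13.454
Dusp2: ΔΔCt = (18.47−18.84) − (20.00−18.43) = -0.37 − 1.57 = -1.94; fold change = 2^1.94 = 3.837
Nr1: ΔΔCt = (23.88−18.84) − (20.37−18.43) = 5.04 − 1.94 = 3.10; fold change = 2^-3.10 = 0.117
Col5: ΔΔCt = (32.91−18.84) − (32.92−18.43) = 14.07 − 14.49 = -0.42; fold change = 2^0.42 = 1.338
Hspa9 has the largest |ΔΔCt| = 3.75.

13.454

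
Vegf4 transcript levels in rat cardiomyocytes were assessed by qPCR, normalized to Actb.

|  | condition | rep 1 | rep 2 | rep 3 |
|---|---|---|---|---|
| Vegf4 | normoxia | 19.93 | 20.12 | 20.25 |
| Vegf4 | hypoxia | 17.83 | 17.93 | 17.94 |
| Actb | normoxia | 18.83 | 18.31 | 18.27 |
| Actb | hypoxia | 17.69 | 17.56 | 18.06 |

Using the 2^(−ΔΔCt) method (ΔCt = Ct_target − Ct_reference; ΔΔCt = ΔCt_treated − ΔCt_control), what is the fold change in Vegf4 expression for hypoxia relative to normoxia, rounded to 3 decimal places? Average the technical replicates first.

Mean Ct: Vegf4 normoxia 20.100; Vegf4 hypoxia 17.900; Actb normoxia 18.470; Actb hypoxia 17.770
ΔCt(normoxia) = 20.100 − 18.470 = 1.630
ΔCt(hypoxia) = 17.900 − 17.770 = 0.130
ΔΔCt = 0.130 − 1.630 = -1.500
Fold change = 2^(−(-1.500)) = 2^1.500 = 2.8284

2.828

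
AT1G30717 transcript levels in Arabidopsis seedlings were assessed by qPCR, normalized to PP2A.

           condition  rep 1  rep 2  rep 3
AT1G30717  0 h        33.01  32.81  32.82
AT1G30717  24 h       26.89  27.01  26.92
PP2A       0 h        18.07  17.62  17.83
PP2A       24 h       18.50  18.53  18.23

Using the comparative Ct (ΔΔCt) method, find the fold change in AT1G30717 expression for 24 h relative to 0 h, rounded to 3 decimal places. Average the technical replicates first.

91.773

Mean Ct: AT1G30717 0 h 32.880; AT1G30717 24 h 26.940; PP2A 0 h 17.840; PP2A 24 h 18.420
ΔCt(0 h) = 32.880 − 17.840 = 15.040
ΔCt(24 h) = 26.940 − 18.420 = 8.520
ΔΔCt = 8.520 − 15.040 = -6.520
Fold change = 2^(−(-6.520)) = 2^6.520 = 91.7731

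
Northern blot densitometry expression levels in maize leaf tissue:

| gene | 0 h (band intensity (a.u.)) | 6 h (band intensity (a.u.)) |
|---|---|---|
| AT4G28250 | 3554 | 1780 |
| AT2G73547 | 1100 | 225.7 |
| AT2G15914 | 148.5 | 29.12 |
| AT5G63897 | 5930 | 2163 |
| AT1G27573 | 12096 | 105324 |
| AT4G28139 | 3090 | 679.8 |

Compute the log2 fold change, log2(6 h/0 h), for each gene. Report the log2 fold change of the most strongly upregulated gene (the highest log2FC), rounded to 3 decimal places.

3.122

log2(1780/3554) = -0.998  (AT4G28250)
log2(225.7/1100) = -2.285  (AT2G73547)
log2(29.12/148.5) = -2.350  (AT2G15914)
log2(2163/5930) = -1.455  (AT5G63897)
log2(105324/12096) = 3.122  (AT1G27573)
log2(679.8/3090) = -2.184  (AT4G28139)
AT1G27573 is most strongly upregulated.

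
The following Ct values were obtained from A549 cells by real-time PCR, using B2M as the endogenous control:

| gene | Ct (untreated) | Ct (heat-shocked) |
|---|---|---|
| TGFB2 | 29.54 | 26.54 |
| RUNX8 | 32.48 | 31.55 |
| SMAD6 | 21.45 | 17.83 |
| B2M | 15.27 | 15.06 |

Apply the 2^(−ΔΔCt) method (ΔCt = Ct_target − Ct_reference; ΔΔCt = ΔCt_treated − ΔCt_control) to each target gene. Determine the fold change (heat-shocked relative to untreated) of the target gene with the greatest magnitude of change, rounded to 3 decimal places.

TGFB2: ΔΔCt = (26.54−15.06) − (29.54−15.27) = 11.48 − 14.27 = -2.79; fold change = 2^2.79 = 6.916
RUNX8: ΔΔCt = (31.55−15.06) − (32.48−15.27) = 16.49 − 17.21 = -0.72; fold change = 2^0.72 = 1.647
SMAD6: ΔΔCt = (17.83−15.06) − (21.45−15.27) = 2.77 − 6.18 = -3.41; fold change = 2^3.41 = 10.629
SMAD6 has the largest |ΔΔCt| = 3.41.

10.629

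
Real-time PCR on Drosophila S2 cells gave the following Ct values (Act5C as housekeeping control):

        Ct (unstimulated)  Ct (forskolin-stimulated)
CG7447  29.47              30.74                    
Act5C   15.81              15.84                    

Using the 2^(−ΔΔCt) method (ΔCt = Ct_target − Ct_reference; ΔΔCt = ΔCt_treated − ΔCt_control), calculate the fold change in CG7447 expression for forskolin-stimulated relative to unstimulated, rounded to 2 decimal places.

0.42

ΔCt(unstimulated) = 29.470 − 15.810 = 13.660
ΔCt(forskolin-stimulated) = 30.740 − 15.840 = 14.900
ΔΔCt = 14.900 − 13.660 = 1.240
Fold change = 2^(−1.240) = 0.423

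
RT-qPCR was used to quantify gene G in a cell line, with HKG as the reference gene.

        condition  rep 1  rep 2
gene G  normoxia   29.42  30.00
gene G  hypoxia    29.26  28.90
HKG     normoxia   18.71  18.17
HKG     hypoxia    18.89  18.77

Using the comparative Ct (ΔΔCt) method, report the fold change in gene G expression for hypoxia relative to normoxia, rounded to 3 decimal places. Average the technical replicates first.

2.028

Mean Ct: gene G normoxia 29.710; gene G hypoxia 29.080; HKG normoxia 18.440; HKG hypoxia 18.830
ΔCt(normoxia) = 29.710 − 18.440 = 11.270
ΔCt(hypoxia) = 29.080 − 18.830 = 10.250
ΔΔCt = 10.250 − 11.270 = -1.020
Fold change = 2^(−(-1.020)) = 2^1.020 = 2.0279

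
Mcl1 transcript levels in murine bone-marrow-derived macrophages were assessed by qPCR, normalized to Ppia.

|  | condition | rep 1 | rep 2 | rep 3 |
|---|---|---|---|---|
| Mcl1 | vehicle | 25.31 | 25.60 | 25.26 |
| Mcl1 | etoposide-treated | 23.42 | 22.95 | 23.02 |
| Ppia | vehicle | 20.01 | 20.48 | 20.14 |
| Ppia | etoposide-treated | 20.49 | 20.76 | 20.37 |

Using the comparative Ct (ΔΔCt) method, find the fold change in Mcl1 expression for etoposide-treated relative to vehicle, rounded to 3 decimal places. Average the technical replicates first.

6.021

Mean Ct: Mcl1 vehicle 25.390; Mcl1 etoposide-treated 23.130; Ppia vehicle 20.210; Ppia etoposide-treated 20.540
ΔCt(vehicle) = 25.390 − 20.210 = 5.180
ΔCt(etoposide-treated) = 23.130 − 20.540 = 2.590
ΔΔCt = 2.590 − 5.180 = -2.590
Fold change = 2^(−(-2.590)) = 2^2.590 = 6.0210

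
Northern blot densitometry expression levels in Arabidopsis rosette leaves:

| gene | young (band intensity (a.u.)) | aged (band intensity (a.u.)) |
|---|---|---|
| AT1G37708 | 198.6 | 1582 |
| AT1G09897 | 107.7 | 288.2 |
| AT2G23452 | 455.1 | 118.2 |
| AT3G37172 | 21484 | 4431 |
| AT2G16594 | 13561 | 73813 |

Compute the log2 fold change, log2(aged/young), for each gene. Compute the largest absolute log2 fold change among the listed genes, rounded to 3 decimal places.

2.994

log2(1582/198.6) = 2.994  (AT1G37708)
log2(288.2/107.7) = 1.420  (AT1G09897)
log2(118.2/455.1) = -1.945  (AT2G23452)
log2(4431/21484) = -2.278  (AT3G37172)
log2(73813/13561) = 2.444  (AT2G16594)
The largest magnitude belongs to AT1G37708.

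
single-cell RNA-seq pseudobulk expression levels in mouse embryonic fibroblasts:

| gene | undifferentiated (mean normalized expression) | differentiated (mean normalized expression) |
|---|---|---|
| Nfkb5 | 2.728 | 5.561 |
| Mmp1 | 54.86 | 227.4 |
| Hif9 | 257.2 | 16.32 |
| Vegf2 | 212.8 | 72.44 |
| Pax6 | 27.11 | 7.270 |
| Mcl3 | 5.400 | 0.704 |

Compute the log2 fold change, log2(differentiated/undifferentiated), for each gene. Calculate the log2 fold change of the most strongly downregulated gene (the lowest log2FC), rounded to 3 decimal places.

-3.978

log2(5.561/2.728) = 1.028  (Nfkb5)
log2(227.4/54.86) = 2.051  (Mmp1)
log2(16.32/257.2) = -3.978  (Hif9)
log2(72.44/212.8) = -1.555  (Vegf2)
log2(7.270/27.11) = -1.899  (Pax6)
log2(0.704/5.400) = -2.939  (Mcl3)
Hif9 is most strongly downregulated.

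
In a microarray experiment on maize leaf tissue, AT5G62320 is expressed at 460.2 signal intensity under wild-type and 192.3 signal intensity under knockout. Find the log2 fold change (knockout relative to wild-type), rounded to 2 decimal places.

Fold change = 192.3 / 460.2 = 0.4179
log2(0.4179) = -1.259

-1.26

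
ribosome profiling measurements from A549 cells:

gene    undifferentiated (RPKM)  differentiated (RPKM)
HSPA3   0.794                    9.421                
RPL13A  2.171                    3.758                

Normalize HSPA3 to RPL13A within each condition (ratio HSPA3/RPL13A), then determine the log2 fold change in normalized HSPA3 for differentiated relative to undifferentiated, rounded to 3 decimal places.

2.777

HSPA3/RPL13A (undifferentiated) = 0.794 / 2.171 = 0.36573
HSPA3/RPL13A (differentiated) = 9.421 / 3.758 = 2.5069
Fold change = 2.5069 / 0.36573 = 6.8546
log2(6.8546) = 2.7771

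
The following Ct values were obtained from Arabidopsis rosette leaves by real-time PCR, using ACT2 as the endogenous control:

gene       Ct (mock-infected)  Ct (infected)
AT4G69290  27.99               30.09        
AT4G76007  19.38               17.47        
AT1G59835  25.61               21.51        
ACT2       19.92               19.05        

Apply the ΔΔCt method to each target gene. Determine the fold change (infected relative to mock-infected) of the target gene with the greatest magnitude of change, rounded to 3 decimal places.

AT4G69290: ΔΔCt = (30.09−19.05) − (27.99−19.92) = 11.04 − 8.07 = 2.97; fold change = 2^-2.97 = 0.128
AT4G76007: ΔΔCt = (17.47−19.05) − (19.38−19.92) = -1.58 − (-0.54) = -1.04; fold change = 2^1.04 = 2.056
AT1G59835: ΔΔCt = (21.51−19.05) − (25.61−19.92) = 2.46 − 5.69 = -3.23; fold change = 2^3.23 = 9.383
AT1G59835 has the largest |ΔΔCt| = 3.23.

9.383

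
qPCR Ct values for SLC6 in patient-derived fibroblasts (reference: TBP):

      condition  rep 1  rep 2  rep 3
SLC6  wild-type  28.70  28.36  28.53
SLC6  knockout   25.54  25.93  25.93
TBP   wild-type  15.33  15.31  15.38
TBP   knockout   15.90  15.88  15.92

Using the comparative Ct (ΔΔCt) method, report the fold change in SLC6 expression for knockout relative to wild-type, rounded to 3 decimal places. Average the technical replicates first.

9.781

Mean Ct: SLC6 wild-type 28.530; SLC6 knockout 25.800; TBP wild-type 15.340; TBP knockout 15.900
ΔCt(wild-type) = 28.530 − 15.340 = 13.190
ΔCt(knockout) = 25.800 − 15.900 = 9.900
ΔΔCt = 9.900 − 13.190 = -3.290
Fold change = 2^(−(-3.290)) = 2^3.290 = 9.7811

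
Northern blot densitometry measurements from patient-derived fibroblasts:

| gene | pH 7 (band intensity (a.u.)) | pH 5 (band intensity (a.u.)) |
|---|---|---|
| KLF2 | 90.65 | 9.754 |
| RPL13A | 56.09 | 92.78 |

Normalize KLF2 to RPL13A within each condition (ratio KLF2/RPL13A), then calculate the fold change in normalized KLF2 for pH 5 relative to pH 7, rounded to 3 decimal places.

KLF2/RPL13A (pH 7) = 90.65 / 56.09 = 1.6162
KLF2/RPL13A (pH 5) = 9.754 / 92.78 = 0.10513
Fold change = 0.10513 / 1.6162 = 0.0650

0.065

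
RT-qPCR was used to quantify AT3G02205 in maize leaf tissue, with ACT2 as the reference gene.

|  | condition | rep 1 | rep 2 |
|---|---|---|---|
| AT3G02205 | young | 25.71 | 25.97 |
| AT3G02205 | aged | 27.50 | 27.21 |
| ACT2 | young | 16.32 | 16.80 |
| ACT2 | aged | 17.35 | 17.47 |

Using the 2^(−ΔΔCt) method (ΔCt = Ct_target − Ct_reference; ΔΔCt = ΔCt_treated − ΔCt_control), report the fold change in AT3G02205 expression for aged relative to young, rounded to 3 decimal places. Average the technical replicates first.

Mean Ct: AT3G02205 young 25.840; AT3G02205 aged 27.355; ACT2 young 16.560; ACT2 aged 17.410
ΔCt(young) = 25.840 − 16.560 = 9.280
ΔCt(aged) = 27.355 − 17.410 = 9.945
ΔΔCt = 9.945 − 9.280 = 0.665
Fold change = 2^(−0.665) = 0.6307

0.631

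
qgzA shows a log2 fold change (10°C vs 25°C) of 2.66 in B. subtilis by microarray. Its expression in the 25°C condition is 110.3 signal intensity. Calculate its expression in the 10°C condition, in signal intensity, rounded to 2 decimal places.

Fold change = 2^(2.66) = 6.3203
10°C expression = 110.3 × 6.3203 = 697.13

697.13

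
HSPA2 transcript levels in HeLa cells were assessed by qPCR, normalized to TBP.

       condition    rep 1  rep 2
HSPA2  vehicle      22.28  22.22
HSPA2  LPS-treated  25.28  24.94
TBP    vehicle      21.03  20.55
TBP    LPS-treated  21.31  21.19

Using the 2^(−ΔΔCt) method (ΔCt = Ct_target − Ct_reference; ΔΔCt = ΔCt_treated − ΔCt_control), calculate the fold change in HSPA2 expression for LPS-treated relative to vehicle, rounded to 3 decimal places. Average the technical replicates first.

Mean Ct: HSPA2 vehicle 22.250; HSPA2 LPS-treated 25.110; TBP vehicle 20.790; TBP LPS-treated 21.250
ΔCt(vehicle) = 22.250 − 20.790 = 1.460
ΔCt(LPS-treated) = 25.110 − 21.250 = 3.860
ΔΔCt = 3.860 − 1.460 = 2.400
Fold change = 2^(−2.400) = 0.1895

0.189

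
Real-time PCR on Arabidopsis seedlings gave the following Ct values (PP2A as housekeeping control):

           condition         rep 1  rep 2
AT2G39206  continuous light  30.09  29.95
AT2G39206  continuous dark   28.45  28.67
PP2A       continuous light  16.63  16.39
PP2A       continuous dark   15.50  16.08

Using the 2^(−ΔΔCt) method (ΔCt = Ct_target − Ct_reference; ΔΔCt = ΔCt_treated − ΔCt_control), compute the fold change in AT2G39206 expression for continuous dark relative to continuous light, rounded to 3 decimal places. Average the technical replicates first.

1.670

Mean Ct: AT2G39206 continuous light 30.020; AT2G39206 continuous dark 28.560; PP2A continuous light 16.510; PP2A continuous dark 15.790
ΔCt(continuous light) = 30.020 − 16.510 = 13.510
ΔCt(continuous dark) = 28.560 − 15.790 = 12.770
ΔΔCt = 12.770 − 13.510 = -0.740
Fold change = 2^(−(-0.740)) = 2^0.740 = 1.6702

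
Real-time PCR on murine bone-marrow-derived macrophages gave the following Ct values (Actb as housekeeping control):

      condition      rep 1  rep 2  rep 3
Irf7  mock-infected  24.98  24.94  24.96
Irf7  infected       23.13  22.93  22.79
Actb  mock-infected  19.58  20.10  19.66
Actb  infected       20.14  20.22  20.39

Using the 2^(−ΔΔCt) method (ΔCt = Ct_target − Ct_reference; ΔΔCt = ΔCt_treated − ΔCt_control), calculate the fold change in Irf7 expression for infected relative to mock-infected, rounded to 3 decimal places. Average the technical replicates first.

Mean Ct: Irf7 mock-infected 24.960; Irf7 infected 22.950; Actb mock-infected 19.780; Actb infected 20.250
ΔCt(mock-infected) = 24.960 − 19.780 = 5.180
ΔCt(infected) = 22.950 − 20.250 = 2.700
ΔΔCt = 2.700 − 5.180 = -2.480
Fold change = 2^(−(-2.480)) = 2^2.480 = 5.5790

5.579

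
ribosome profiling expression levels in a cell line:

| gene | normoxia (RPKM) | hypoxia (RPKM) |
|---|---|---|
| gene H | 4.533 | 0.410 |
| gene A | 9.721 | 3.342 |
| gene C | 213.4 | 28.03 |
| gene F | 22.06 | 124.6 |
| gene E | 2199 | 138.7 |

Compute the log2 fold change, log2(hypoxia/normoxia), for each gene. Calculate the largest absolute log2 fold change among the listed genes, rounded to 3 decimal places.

3.987

log2(0.410/4.533) = -3.467  (gene H)
log2(3.342/9.721) = -1.540  (gene A)
log2(28.03/213.4) = -2.929  (gene C)
log2(124.6/22.06) = 2.498  (gene F)
log2(138.7/2199) = -3.987  (gene E)
The largest magnitude belongs to gene E.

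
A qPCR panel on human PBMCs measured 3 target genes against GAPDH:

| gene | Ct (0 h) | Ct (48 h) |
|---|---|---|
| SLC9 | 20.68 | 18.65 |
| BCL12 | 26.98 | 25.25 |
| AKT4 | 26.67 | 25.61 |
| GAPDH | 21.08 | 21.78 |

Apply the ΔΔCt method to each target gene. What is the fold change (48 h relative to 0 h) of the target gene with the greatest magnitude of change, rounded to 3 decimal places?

SLC9: ΔΔCt = (18.65−21.78) − (20.68−21.08) = -3.13 − (-0.40) = -2.73; fold change = 2^2.73 = 6.635
BCL12: ΔΔCt = (25.25−21.78) − (26.98−21.08) = 3.47 − 5.90 = -2.43; fold change = 2^2.43 = 5.389
AKT4: ΔΔCt = (25.61−21.78) − (26.67−21.08) = 3.83 − 5.59 = -1.76; fold change = 2^1.76 = 3.387
SLC9 has the largest |ΔΔCt| = 2.73.

6.635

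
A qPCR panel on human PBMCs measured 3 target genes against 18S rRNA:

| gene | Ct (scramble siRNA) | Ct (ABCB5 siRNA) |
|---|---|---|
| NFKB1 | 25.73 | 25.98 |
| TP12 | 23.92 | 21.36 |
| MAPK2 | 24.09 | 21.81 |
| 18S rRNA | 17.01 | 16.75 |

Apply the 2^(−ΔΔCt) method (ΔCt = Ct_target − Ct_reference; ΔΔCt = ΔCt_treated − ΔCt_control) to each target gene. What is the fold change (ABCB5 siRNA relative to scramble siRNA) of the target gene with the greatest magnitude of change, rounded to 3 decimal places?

4.925

NFKB1: ΔΔCt = (25.98−16.75) − (25.73−17.01) = 9.23 − 8.72 = 0.51; fold change = 2^-0.51 = 0.702
TP12: ΔΔCt = (21.36−16.75) − (23.92−17.01) = 4.61 − 6.91 = -2.30; fold change = 2^2.30 = 4.925
MAPK2: ΔΔCt = (21.81−16.75) − (24.09−17.01) = 5.06 − 7.08 = -2.02; fold change = 2^2.02 = 4.056
TP12 has the largest |ΔΔCt| = 2.30.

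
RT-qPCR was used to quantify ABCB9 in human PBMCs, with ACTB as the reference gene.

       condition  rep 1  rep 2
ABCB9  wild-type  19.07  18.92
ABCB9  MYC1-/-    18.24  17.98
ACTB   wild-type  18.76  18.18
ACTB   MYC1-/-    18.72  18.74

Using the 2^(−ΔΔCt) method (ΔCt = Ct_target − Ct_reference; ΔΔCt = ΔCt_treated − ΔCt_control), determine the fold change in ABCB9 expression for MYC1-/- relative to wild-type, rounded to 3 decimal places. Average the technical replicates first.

2.211

Mean Ct: ABCB9 wild-type 18.995; ABCB9 MYC1-/- 18.110; ACTB wild-type 18.470; ACTB MYC1-/- 18.730
ΔCt(wild-type) = 18.995 − 18.470 = 0.525
ΔCt(MYC1-/-) = 18.110 − 18.730 = -0.620
ΔΔCt = -0.620 − 0.525 = -1.145
Fold change = 2^(−(-1.145)) = 2^1.145 = 2.2115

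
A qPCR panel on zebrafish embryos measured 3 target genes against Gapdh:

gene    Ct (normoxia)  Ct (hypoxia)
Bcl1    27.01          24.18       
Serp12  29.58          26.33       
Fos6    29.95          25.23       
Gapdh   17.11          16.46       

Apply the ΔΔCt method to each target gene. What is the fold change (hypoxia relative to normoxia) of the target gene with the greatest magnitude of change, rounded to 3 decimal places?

Bcl1: ΔΔCt = (24.18−16.46) − (27.01−17.11) = 7.72 − 9.90 = -2.18; fold change = 2^2.18 = 4.532
Serp12: ΔΔCt = (26.33−16.46) − (29.58−17.11) = 9.87 − 12.47 = -2.60; fold change = 2^2.60 = 6.063
Fos6: ΔΔCt = (25.23−16.46) − (29.95−17.11) = 8.77 − 12.84 = -4.07; fold change = 2^4.07 = 16.795
Fos6 has the largest |ΔΔCt| = 4.07.

16.795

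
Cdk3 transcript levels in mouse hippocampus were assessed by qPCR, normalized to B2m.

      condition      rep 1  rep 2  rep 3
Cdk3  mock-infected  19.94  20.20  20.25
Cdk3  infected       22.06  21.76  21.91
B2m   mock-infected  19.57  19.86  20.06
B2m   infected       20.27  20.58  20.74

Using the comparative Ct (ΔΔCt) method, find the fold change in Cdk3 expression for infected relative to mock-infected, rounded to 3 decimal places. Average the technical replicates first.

Mean Ct: Cdk3 mock-infected 20.130; Cdk3 infected 21.910; B2m mock-infected 19.830; B2m infected 20.530
ΔCt(mock-infected) = 20.130 − 19.830 = 0.300
ΔCt(infected) = 21.910 − 20.530 = 1.380
ΔΔCt = 1.380 − 0.300 = 1.080
Fold change = 2^(−1.080) = 0.4730

0.473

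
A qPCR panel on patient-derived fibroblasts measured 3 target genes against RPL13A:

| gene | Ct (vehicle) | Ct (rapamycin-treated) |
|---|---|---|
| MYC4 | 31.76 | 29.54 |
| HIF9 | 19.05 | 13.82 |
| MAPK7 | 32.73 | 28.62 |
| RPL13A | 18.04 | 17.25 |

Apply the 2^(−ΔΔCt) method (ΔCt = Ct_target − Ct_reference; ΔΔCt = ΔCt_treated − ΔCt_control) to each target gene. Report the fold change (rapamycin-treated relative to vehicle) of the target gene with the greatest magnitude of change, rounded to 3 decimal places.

MYC4: ΔΔCt = (29.54−17.25) − (31.76−18.04) = 12.29 − 13.72 = -1.43; fold change = 2^1.43 = 2.694
HIF9: ΔΔCt = (13.82−17.25) − (19.05−18.04) = -3.43 − 1.01 = -4.44; fold change = 2^4.44 = 21.706
MAPK7: ΔΔCt = (28.62−17.25) − (32.73−18.04) = 11.37 − 14.69 = -3.32; fold change = 2^3.32 = 9.987
HIF9 has the largest |ΔΔCt| = 4.44.

21.706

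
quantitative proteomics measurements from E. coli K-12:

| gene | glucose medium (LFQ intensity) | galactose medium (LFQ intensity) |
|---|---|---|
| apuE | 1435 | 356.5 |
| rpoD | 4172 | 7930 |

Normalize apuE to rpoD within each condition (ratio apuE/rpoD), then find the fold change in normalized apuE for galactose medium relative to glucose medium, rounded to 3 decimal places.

0.131

apuE/rpoD (glucose medium) = 1435 / 4172 = 0.34396
apuE/rpoD (galactose medium) = 356.5 / 7930 = 0.044956
Fold change = 0.044956 / 0.34396 = 0.1307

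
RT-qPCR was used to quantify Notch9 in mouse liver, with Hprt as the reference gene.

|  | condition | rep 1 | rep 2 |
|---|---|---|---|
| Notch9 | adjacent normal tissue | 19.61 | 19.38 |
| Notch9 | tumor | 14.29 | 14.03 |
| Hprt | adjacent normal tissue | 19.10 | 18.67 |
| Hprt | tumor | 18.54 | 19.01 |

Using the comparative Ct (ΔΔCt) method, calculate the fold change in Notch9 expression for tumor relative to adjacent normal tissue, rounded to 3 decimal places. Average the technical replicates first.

Mean Ct: Notch9 adjacent normal tissue 19.495; Notch9 tumor 14.160; Hprt adjacent normal tissue 18.885; Hprt tumor 18.775
ΔCt(adjacent normal tissue) = 19.495 − 18.885 = 0.610
ΔCt(tumor) = 14.160 − 18.775 = -4.615
ΔΔCt = -4.615 − 0.610 = -5.225
Fold change = 2^(−(-5.225)) = 2^5.225 = 37.4009

37.401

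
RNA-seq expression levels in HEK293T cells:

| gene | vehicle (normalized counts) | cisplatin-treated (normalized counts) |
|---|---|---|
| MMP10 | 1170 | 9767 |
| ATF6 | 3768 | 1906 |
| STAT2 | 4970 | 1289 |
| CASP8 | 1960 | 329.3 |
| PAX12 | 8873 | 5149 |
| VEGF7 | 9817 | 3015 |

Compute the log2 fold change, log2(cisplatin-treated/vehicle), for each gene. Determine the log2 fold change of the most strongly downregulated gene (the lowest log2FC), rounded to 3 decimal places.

-2.573

log2(9767/1170) = 3.061  (MMP10)
log2(1906/3768) = -0.983  (ATF6)
log2(1289/4970) = -1.947  (STAT2)
log2(329.3/1960) = -2.573  (CASP8)
log2(5149/8873) = -0.785  (PAX12)
log2(3015/9817) = -1.703  (VEGF7)
CASP8 is most strongly downregulated.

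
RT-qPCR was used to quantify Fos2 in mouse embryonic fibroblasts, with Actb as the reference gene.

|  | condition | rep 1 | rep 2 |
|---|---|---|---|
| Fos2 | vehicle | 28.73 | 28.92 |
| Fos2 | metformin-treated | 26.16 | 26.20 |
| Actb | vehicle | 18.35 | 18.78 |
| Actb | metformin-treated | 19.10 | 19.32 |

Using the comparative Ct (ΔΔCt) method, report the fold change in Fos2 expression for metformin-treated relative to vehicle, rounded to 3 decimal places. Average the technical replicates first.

Mean Ct: Fos2 vehicle 28.825; Fos2 metformin-treated 26.180; Actb vehicle 18.565; Actb metformin-treated 19.210
ΔCt(vehicle) = 28.825 − 18.565 = 10.260
ΔCt(metformin-treated) = 26.180 − 19.210 = 6.970
ΔΔCt = 6.970 − 10.260 = -3.290
Fold change = 2^(−(-3.290)) = 2^3.290 = 9.7811

9.781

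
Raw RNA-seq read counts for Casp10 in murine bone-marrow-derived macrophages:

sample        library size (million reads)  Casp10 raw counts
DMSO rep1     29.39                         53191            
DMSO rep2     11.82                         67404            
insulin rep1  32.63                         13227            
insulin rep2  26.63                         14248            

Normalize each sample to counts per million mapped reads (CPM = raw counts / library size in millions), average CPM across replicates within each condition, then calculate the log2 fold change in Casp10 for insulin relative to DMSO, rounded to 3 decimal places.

CPM(DMSO rep1) = 53191 / 29.39 = 1809.8333
CPM(DMSO rep2) = 67404 / 11.82 = 5702.5381
CPM(insulin rep1) = 13227 / 32.63 = 405.3632
CPM(insulin rep2) = 14248 / 26.63 = 535.0357
mean CPM(DMSO) = 3756.1857; mean CPM(insulin) = 470.1994
Fold change = 470.1994 / 3756.1857 = 0.12518
log2(0.12518) = -2.9979

-2.998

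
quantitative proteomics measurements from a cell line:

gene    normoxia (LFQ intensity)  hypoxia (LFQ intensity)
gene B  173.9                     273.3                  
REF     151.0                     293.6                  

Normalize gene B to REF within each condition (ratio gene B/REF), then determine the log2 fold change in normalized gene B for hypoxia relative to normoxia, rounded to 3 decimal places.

gene B/REF (normoxia) = 173.9 / 151.0 = 1.1517
gene B/REF (hypoxia) = 273.3 / 293.6 = 0.93086
Fold change = 0.93086 / 1.1517 = 0.8083
log2(0.8083) = -0.3071

-0.307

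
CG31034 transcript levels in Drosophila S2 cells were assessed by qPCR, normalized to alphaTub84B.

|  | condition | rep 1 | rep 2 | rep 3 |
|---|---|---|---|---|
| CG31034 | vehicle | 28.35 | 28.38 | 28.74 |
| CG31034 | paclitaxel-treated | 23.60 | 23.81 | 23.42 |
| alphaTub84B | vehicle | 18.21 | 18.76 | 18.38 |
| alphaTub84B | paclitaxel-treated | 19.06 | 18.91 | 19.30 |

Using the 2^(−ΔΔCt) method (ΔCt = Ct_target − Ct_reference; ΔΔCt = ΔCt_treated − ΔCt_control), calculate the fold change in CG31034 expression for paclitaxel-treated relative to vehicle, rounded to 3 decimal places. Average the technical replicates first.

45.887

Mean Ct: CG31034 vehicle 28.490; CG31034 paclitaxel-treated 23.610; alphaTub84B vehicle 18.450; alphaTub84B paclitaxel-treated 19.090
ΔCt(vehicle) = 28.490 − 18.450 = 10.040
ΔCt(paclitaxel-treated) = 23.610 − 19.090 = 4.520
ΔΔCt = 4.520 − 10.040 = -5.520
Fold change = 2^(−(-5.520)) = 2^5.520 = 45.8866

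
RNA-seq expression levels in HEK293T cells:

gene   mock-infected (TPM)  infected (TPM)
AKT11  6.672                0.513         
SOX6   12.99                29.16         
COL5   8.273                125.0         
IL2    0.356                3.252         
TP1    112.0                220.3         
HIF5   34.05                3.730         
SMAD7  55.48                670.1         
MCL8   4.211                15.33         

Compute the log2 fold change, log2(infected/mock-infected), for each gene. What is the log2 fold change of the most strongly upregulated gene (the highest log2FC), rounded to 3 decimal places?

log2(0.513/6.672) = -3.701  (AKT11)
log2(29.16/12.99) = 1.167  (SOX6)
log2(125.0/8.273) = 3.917  (COL5)
log2(3.252/0.356) = 3.191  (IL2)
log2(220.3/112.0) = 0.976  (TP1)
log2(3.730/34.05) = -3.190  (HIF5)
log2(670.1/55.48) = 3.594  (SMAD7)
log2(15.33/4.211) = 1.864  (MCL8)
COL5 is most strongly upregulated.

3.917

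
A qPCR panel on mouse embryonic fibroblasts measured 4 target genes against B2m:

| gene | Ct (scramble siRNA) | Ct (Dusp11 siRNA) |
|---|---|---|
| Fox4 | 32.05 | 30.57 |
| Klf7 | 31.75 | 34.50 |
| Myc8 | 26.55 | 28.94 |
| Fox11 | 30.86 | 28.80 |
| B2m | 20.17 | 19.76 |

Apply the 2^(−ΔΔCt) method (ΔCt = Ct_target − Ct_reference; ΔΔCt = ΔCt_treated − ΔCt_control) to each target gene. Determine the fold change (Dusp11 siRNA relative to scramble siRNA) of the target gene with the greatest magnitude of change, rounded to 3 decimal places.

Fox4: ΔΔCt = (30.57−19.76) − (32.05−20.17) = 10.81 − 11.88 = -1.07; fold change = 2^1.07 = 2.099
Klf7: ΔΔCt = (34.50−19.76) − (31.75−20.17) = 14.74 − 11.58 = 3.16; fold change = 2^-3.16 = 0.112
Myc8: ΔΔCt = (28.94−19.76) − (26.55−20.17) = 9.18 − 6.38 = 2.80; fold change = 2^-2.80 = 0.144
Fox11: ΔΔCt = (28.80−19.76) − (30.86−20.17) = 9.04 − 10.69 = -1.65; fold change = 2^1.65 = 3.138
Klf7 has the largest |ΔΔCt| = 3.16.

0.112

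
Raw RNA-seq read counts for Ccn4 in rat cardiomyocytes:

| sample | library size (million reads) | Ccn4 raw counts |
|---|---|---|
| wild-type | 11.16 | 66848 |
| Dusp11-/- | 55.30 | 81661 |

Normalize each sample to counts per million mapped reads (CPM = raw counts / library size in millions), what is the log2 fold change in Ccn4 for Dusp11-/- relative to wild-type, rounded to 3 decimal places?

-2.020

CPM(wild-type) = 66848 / 11.16 = 5989.9642
CPM(Dusp11-/-) = 81661 / 55.30 = 1476.6908
Fold change = 1476.6908 / 5989.9642 = 0.24653
log2(0.24653) = -2.0202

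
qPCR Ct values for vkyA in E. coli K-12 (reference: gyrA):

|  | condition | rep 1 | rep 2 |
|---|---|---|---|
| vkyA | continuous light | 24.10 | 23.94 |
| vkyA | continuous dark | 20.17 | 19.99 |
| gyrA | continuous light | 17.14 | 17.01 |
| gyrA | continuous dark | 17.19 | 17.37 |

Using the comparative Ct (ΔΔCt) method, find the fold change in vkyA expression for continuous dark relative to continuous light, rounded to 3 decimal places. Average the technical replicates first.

17.692

Mean Ct: vkyA continuous light 24.020; vkyA continuous dark 20.080; gyrA continuous light 17.075; gyrA continuous dark 17.280
ΔCt(continuous light) = 24.020 − 17.075 = 6.945
ΔCt(continuous dark) = 20.080 − 17.280 = 2.800
ΔΔCt = 2.800 − 6.945 = -4.145
Fold change = 2^(−(-4.145)) = 2^4.145 = 17.6917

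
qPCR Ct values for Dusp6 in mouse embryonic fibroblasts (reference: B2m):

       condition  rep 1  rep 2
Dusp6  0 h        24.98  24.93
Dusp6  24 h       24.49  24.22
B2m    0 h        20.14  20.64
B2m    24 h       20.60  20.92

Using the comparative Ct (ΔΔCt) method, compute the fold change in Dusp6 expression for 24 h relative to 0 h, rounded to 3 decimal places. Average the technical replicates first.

Mean Ct: Dusp6 0 h 24.955; Dusp6 24 h 24.355; B2m 0 h 20.390; B2m 24 h 20.760
ΔCt(0 h) = 24.955 − 20.390 = 4.565
ΔCt(24 h) = 24.355 − 20.760 = 3.595
ΔΔCt = 3.595 − 4.565 = -0.970
Fold change = 2^(−(-0.970)) = 2^0.970 = 1.9588

1.959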